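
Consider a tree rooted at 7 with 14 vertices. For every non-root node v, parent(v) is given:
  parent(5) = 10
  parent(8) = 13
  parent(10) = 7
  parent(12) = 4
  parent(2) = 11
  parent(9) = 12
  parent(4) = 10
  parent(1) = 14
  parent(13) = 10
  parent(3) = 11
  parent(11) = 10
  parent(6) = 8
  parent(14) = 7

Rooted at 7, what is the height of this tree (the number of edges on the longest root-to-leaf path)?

4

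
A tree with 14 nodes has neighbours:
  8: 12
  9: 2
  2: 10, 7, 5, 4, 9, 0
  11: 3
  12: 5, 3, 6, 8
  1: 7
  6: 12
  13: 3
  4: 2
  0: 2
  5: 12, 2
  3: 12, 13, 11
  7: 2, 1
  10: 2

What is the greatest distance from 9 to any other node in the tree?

5

Distances from 9 peak at 5, attained at 11 (13 also at distance 5).
9–2–5–12–3–11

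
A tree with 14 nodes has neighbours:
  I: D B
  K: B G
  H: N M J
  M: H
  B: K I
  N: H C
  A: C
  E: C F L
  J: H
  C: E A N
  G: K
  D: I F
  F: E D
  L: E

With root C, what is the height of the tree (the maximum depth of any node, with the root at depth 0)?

7

G sits deepest: C → E → F → D → I → B → K → G — 7 edges from the root.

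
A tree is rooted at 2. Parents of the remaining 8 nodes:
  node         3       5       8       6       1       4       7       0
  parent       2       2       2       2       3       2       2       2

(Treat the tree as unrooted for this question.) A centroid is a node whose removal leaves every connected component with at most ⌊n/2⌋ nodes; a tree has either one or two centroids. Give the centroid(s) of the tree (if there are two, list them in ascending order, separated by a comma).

2

Delete 2: the remaining components have sizes 2, 1, 1, 1, 1, 1, 1. Max 2 ≤ 4, so 2 is a centroid.
No neighbour of 2 does as well, so 2 is the unique centroid.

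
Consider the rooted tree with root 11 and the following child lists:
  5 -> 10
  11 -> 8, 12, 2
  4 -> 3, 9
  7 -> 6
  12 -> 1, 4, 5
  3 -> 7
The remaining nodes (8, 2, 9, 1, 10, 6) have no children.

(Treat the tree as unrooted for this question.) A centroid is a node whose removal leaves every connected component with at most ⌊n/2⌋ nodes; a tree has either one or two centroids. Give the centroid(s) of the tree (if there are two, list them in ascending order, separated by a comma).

12

Delete 12: the remaining components have sizes 5, 3, 2, 1. Max 5 ≤ 6, so 12 is a centroid.
No neighbour of 12 does as well, so 12 is the unique centroid.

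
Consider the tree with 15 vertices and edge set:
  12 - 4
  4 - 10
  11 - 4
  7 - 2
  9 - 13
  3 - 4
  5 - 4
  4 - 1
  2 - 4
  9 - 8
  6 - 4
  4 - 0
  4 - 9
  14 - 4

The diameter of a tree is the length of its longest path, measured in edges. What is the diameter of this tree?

A longest path is 7–2–4–9–13, with 4 edges.

4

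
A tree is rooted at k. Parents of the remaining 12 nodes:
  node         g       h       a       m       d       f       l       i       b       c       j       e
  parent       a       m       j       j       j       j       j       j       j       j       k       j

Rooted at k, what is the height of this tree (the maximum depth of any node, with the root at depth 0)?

3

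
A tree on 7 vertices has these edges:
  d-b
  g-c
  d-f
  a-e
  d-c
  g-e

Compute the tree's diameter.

5

Starting from f, a farthest node is a at distance 5.
One longest path: f - d - c - g - e - a.
So the diameter is 5.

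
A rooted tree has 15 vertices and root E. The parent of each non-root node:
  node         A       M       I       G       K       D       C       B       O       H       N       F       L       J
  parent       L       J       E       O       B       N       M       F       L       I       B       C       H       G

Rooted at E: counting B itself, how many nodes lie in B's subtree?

B's subtree: {B, K, N, D}, size 4.

4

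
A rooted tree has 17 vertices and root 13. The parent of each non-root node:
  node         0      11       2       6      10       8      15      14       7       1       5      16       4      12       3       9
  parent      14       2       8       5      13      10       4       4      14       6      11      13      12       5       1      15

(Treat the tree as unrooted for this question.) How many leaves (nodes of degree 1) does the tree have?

The leaves are 0, 3, 7, 9, 16.
That is 5 leaves.

5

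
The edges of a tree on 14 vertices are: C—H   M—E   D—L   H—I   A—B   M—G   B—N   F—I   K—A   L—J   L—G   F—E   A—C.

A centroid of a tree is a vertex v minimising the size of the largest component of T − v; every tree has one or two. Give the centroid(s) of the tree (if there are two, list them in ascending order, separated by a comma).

F, I

Delete F: the remaining components have sizes 7, 6. Max 7 ≤ 7, so F is a centroid.
Its neighbour I also leaves a largest component of size 7, so both are centroids.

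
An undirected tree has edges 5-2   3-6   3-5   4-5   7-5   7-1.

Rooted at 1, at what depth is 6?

4

1 – 7 – 5 – 3 – 6 — 4 edges.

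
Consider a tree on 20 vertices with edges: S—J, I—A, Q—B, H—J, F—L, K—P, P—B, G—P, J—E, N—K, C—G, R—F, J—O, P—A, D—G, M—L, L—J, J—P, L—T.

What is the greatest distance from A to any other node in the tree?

Distances from A peak at 5, attained at R.
A – P – J – L – F – R

5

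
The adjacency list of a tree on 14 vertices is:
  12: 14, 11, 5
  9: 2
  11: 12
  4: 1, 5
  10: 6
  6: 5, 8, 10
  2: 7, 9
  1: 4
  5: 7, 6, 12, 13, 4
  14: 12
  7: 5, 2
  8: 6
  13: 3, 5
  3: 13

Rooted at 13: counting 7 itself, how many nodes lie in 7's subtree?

7's subtree: {7, 2, 9}, size 3.

3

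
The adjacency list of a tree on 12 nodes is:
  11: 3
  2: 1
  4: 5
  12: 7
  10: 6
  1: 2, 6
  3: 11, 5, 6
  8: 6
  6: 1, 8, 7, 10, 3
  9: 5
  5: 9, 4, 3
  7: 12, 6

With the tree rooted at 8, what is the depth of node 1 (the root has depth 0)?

8 → 6 → 1 — 2 edges.

2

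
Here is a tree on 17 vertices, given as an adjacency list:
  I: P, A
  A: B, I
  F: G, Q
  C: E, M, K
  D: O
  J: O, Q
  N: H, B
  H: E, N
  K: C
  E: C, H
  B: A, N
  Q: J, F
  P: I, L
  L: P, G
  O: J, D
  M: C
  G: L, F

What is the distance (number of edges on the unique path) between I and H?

4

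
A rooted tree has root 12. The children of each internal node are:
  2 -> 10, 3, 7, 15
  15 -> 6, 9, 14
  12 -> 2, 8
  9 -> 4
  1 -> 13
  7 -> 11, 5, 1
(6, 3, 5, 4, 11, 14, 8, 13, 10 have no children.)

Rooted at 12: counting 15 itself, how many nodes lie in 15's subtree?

The subtree rooted at 15 contains: 15, 14, 9, 6, 4 — 5 nodes.

5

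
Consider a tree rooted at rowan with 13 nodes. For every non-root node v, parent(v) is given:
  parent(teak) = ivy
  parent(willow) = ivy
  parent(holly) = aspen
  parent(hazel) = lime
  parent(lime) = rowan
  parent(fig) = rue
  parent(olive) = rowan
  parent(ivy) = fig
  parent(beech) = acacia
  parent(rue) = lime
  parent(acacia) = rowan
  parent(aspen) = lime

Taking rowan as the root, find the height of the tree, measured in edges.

The longest root-to-leaf path is rowan → lime → rue → fig → ivy → willow (5 edges).

5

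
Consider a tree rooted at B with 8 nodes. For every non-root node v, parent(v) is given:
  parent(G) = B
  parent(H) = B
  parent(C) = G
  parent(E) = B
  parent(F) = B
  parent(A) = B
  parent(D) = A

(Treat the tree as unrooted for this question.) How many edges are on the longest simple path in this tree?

4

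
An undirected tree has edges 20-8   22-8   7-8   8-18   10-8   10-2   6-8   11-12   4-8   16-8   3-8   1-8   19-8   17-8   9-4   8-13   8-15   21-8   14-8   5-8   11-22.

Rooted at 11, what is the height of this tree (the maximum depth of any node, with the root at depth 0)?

4

A deepest node is 2, reached by 11 → 22 → 8 → 10 → 2.
That path has 4 edges, so the height is 4.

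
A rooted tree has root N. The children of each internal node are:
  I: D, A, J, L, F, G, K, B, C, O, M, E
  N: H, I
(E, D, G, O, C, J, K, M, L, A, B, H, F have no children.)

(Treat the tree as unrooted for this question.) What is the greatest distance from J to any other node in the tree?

3

A farthest node from J is H.
The path J–I–N–H has 3 edges.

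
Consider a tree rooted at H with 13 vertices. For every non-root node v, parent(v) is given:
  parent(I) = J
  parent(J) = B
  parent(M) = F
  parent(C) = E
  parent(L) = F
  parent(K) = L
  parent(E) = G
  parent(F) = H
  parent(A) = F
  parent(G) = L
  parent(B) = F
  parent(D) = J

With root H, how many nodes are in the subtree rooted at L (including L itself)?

5

The subtree rooted at L contains: L, K, G, E, C — 5 nodes.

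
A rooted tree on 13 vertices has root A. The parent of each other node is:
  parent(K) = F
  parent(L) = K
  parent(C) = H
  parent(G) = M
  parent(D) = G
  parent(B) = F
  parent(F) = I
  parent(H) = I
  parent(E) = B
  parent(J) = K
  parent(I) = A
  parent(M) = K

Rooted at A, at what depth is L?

Path from A to L: A → I → F → K → L, which has 4 edges.

4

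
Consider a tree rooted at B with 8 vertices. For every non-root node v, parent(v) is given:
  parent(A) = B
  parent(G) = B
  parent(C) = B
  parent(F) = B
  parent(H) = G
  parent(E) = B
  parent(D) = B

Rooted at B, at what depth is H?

Path from B to H: B → G → H, which has 2 edges.

2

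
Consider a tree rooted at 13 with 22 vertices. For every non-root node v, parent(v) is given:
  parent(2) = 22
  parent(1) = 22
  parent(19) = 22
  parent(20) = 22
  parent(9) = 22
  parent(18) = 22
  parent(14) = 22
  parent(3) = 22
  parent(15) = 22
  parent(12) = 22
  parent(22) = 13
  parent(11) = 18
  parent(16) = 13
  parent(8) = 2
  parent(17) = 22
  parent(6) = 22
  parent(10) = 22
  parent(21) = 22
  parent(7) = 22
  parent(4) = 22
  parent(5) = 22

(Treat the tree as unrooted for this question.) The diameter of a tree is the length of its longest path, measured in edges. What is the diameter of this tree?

4

A longest path is 11 - 18 - 22 - 2 - 8, with 4 edges.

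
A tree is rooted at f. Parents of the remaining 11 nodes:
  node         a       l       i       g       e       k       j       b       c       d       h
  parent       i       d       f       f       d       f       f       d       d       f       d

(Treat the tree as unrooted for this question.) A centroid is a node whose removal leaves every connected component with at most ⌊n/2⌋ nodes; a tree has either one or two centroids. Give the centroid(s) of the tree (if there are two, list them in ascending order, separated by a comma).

d, f

If d is removed the pieces have sizes 6, 1, 1, 1, 1, 1, all ≤ ⌊12/2⌋ = 6.
Its neighbour f also leaves a largest component of size 6, so both are centroids.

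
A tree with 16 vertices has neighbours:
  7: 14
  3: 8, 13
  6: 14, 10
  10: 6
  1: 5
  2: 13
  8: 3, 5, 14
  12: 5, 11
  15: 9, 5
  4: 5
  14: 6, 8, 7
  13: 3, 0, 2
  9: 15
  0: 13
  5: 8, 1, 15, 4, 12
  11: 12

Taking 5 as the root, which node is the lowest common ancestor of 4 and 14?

5

Ancestors of 4 (toward the root): 4, 5.
Ancestors of 14: 14, 8, 5.
The deepest node appearing in both lists is 5.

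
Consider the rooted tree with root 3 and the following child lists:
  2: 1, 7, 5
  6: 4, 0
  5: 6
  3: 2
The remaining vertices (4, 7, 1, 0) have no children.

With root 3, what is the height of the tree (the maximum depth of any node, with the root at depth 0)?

A deepest node is 4, reached by 3 – 2 – 5 – 6 – 4.
That path has 4 edges, so the height is 4.

4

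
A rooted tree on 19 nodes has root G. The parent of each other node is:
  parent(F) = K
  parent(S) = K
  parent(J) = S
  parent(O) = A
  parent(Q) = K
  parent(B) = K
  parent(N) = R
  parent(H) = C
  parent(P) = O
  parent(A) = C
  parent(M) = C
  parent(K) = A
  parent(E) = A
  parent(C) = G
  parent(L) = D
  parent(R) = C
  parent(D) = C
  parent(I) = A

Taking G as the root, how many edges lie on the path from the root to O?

Path from G to O: G–C–A–O, which has 3 edges.

3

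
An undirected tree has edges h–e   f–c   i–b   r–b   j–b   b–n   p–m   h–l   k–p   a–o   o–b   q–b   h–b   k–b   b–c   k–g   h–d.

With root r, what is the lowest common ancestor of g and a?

b

Path g→root: g k b r; path a→root: a o b r.
First common node: b.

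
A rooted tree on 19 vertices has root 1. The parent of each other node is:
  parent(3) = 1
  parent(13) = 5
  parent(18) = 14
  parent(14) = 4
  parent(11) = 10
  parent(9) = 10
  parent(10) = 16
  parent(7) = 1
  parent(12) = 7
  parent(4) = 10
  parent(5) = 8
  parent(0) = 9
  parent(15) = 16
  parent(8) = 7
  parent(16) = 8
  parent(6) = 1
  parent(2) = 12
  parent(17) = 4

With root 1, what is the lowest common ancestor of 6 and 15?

1

Path 6→root: 6 1; path 15→root: 15 16 8 7 1.
First common node: 1.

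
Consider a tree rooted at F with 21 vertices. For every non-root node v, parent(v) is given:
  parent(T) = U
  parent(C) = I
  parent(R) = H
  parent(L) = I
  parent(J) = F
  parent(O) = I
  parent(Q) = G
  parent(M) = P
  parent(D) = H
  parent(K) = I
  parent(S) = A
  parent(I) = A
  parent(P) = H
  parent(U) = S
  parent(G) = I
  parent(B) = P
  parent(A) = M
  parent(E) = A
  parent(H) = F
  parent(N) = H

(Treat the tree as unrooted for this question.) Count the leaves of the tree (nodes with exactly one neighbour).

The leaves are B, C, D, E, J, K, L, N, O, Q, R, T.
That is 12 leaves.

12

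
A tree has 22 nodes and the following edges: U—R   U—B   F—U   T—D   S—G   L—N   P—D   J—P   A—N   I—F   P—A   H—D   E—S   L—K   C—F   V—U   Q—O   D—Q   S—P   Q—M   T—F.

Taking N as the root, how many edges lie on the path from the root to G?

N – A – P – S – G — 4 edges.

4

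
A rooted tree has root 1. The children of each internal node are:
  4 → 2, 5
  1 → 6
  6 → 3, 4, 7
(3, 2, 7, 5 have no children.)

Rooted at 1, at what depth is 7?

2

1 → 6 → 7 — 2 edges.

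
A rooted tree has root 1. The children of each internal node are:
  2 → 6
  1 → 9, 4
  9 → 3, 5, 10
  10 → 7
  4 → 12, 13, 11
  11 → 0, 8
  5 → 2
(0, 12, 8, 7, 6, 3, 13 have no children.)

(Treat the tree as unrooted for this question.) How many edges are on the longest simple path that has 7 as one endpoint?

6

Distances from 7 peak at 6, attained at 8 (0 also at distance 6).
7-10-9-1-4-11-8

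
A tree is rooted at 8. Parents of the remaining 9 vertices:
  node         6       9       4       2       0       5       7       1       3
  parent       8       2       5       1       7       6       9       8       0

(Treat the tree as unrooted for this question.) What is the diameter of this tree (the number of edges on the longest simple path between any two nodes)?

9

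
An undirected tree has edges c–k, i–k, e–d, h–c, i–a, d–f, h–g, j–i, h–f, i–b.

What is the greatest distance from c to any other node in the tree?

A farthest node from c is e.
The path c–h–f–d–e has 4 edges.

4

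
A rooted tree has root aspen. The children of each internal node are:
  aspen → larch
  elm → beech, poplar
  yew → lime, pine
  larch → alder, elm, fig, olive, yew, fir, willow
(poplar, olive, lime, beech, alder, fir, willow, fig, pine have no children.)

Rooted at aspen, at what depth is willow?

2

Climbing from willow to the root: willow–larch–aspen. That's 2 steps.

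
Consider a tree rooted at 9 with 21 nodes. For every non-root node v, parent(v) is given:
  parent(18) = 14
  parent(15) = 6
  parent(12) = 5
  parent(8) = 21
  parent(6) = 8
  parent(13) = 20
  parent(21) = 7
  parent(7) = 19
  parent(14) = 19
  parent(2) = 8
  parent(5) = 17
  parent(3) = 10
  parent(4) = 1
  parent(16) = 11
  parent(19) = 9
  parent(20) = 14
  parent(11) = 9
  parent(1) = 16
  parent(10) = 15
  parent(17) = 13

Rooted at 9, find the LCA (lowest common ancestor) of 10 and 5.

Ancestors of 10 (toward the root): 10, 15, 6, 8, 21, 7, 19, 9.
Ancestors of 5: 5, 17, 13, 20, 14, 19, 9.
The deepest node appearing in both lists is 19.

19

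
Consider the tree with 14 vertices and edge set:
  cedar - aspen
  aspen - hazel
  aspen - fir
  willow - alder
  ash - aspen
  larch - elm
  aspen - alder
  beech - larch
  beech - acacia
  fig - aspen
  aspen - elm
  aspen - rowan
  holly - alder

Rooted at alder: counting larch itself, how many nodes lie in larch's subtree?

The subtree rooted at larch contains: larch, beech, acacia — 3 nodes.

3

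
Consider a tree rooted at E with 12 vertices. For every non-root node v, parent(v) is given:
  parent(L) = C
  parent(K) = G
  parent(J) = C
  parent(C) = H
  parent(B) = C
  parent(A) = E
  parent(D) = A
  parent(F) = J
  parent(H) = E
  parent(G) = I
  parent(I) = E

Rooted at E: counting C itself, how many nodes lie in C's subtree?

5

C's subtree: {C, J, B, L, F}, size 5.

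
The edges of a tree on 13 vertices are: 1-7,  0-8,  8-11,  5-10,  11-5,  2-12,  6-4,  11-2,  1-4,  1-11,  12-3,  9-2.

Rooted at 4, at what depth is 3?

5

4–1–11–2–12–3 — 5 edges.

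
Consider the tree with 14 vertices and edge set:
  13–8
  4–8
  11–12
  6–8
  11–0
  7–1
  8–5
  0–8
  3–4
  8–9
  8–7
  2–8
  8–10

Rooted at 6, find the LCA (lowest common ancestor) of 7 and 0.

Path 7→root: 7 8 6; path 0→root: 0 8 6.
First common node: 8.

8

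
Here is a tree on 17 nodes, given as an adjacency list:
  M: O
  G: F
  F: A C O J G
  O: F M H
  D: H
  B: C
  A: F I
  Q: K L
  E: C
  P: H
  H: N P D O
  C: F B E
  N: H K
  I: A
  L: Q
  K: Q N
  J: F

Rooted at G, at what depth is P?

4

G → F → O → H → P — 4 edges.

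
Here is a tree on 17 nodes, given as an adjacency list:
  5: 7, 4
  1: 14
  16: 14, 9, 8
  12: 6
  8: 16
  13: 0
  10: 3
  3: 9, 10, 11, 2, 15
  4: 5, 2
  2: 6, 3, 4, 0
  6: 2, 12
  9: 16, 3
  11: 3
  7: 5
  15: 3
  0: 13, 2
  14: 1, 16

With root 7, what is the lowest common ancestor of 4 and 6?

4's ancestor chain is 4, 5, 7 and 6's is 6, 2, 4, 5, 7; they first meet at 4.

4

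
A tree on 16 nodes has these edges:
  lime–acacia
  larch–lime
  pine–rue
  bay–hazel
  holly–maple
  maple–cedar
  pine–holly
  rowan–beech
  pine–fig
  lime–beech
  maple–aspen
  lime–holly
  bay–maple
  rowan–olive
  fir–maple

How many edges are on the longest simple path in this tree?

7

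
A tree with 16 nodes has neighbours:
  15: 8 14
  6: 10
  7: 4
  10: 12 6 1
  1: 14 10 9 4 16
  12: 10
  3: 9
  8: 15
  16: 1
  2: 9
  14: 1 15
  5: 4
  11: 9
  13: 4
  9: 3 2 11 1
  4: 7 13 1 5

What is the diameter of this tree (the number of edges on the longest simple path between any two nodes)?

Starting from 8, a farthest node is 6 at distance 5.
One longest path: 8 – 15 – 14 – 1 – 10 – 6.
So the diameter is 5.

5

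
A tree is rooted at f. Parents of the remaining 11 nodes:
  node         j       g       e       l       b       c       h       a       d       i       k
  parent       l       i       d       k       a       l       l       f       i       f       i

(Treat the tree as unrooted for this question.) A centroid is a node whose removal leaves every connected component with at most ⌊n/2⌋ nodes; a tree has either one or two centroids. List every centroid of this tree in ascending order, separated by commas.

i

If i is removed the pieces have sizes 5, 3, 2, 1, all ≤ ⌊12/2⌋ = 6.
No neighbour of i does as well, so i is the unique centroid.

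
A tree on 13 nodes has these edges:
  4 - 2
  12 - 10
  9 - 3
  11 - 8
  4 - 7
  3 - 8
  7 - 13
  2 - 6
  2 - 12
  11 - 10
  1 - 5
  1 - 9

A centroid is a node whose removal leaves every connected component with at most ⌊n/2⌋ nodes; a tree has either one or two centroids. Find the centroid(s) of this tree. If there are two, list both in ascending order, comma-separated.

10

Removing 10 splits the tree into components of sizes 6, 6; the largest is 6 ≤ ⌊13/2⌋ = 6.
Every other node leaves some component of size > 6, so the centroid is unique.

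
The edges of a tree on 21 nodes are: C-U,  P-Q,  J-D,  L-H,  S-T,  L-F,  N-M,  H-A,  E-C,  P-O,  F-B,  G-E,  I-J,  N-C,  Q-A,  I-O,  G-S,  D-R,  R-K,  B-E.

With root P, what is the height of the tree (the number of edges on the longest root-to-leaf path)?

10

A deepest node is T, reached by P – Q – A – H – L – F – B – E – G – S – T.
That path has 10 edges, so the height is 10.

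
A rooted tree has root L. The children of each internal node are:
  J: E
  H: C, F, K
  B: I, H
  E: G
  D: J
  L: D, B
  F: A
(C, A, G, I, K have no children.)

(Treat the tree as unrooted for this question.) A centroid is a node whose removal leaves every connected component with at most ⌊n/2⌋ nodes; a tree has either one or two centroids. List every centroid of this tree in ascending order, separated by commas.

Delete B: the remaining components have sizes 5, 5, 1. Max 5 ≤ 6, so B is a centroid.
Every other node leaves some component of size > 6, so the centroid is unique.

B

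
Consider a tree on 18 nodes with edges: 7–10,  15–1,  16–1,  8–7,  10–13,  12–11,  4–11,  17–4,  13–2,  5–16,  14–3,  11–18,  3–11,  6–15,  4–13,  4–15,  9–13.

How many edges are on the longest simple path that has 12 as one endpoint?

The node farthest from 12 is 8 (5 also at distance 6), via 12-11-4-13-10-7-8 — 6 edges.

6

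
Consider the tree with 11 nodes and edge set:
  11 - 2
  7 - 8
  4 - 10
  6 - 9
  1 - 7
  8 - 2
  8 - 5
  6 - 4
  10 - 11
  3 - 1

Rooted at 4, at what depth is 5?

Climbing from 5 to the root: 5 – 8 – 2 – 11 – 10 – 4. That's 5 steps.

5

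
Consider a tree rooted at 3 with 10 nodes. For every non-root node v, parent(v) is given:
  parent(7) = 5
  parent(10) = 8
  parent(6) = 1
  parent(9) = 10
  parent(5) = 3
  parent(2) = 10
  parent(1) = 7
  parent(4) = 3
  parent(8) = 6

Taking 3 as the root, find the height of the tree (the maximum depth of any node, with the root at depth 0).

7

9 sits deepest: 3–5–7–1–6–8–10–9 — 7 edges from the root.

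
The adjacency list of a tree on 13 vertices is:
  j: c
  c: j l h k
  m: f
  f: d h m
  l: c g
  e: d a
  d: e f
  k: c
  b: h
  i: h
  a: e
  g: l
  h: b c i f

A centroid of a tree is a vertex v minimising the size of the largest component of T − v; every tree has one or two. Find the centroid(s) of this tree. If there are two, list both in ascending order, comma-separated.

Delete h: the remaining components have sizes 5, 5, 1, 1. Max 5 ≤ 6, so h is a centroid.
No neighbour of h does as well, so h is the unique centroid.

h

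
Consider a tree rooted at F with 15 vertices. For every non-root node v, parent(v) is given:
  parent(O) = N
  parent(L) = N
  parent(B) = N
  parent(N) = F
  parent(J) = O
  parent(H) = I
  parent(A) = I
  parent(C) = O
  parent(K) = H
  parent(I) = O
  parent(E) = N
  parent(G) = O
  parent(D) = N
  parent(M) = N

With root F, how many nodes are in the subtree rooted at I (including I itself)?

Descendants of I (including itself): I, A, H, K. That's 4.

4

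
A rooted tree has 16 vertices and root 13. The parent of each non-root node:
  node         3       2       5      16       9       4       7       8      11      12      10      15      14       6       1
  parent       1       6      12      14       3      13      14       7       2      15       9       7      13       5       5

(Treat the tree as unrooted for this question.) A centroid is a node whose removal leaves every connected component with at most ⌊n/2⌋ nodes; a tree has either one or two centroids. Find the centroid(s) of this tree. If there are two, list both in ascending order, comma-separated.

Delete 12: the remaining components have sizes 8, 7. Max 8 ≤ 8, so 12 is a centroid.
5 is adjacent to 12 and is also a centroid (the largest component after removing it is likewise 8).

5, 12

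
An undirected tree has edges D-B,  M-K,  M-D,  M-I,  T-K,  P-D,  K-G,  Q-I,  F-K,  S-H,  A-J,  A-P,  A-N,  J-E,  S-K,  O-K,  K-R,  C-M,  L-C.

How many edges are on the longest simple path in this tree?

8

Starting from E, a farthest node is H at distance 8.
One longest path: E–J–A–P–D–M–K–S–H.
So the diameter is 8.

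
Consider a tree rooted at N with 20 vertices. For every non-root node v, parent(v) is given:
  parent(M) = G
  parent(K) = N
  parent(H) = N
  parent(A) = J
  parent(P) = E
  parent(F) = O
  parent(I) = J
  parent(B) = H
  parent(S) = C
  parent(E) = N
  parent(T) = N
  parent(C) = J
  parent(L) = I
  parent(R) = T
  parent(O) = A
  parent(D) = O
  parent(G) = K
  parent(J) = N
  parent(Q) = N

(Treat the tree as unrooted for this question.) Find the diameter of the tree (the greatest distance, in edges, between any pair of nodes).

7

A longest path is M–G–K–N–J–A–O–F, with 7 edges.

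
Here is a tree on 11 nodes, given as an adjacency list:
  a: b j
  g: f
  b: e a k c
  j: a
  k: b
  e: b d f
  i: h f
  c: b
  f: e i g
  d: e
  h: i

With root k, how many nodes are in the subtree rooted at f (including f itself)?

Descendants of f (including itself): f, i, g, h. That's 4.

4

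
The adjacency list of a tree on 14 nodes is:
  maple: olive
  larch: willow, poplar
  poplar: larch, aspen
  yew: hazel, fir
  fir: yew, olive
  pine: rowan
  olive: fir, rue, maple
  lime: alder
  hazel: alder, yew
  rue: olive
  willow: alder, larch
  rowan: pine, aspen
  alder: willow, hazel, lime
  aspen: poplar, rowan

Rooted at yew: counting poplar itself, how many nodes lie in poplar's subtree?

4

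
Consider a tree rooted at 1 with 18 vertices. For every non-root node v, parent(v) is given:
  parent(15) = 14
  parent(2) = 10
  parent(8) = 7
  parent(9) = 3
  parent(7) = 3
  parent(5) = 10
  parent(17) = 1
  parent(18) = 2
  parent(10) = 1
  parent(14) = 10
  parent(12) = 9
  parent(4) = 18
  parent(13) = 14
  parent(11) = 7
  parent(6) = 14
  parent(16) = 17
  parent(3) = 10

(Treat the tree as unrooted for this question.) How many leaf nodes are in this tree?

Degree-1 nodes: 4, 5, 6, 8, 11, 12, 13, 15, 16 — 9 of them.

9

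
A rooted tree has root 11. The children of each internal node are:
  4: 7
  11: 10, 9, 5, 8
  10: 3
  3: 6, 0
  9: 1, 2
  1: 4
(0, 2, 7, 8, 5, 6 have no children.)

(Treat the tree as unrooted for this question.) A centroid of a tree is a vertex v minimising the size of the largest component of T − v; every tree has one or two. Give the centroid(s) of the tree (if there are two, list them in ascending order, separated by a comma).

Removing 11 splits the tree into components of sizes 5, 4, 1, 1; the largest is 5 ≤ ⌊12/2⌋ = 6.
No neighbour of 11 does as well, so 11 is the unique centroid.

11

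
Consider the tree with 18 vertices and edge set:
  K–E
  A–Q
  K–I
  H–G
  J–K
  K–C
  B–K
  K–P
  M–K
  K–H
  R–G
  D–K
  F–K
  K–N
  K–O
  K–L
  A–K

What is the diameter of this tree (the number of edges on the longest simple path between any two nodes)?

5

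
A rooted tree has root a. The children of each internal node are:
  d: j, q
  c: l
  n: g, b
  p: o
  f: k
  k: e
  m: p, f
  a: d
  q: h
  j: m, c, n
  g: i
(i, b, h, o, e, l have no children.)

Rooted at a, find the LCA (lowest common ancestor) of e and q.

e's ancestor chain is e, k, f, m, j, d, a and q's is q, d, a; they first meet at d.

d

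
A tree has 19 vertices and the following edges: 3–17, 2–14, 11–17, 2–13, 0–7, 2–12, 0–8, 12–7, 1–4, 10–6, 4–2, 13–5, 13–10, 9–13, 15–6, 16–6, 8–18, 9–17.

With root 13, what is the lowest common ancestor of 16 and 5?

Path 16→root: 16 6 10 13; path 5→root: 5 13.
First common node: 13.

13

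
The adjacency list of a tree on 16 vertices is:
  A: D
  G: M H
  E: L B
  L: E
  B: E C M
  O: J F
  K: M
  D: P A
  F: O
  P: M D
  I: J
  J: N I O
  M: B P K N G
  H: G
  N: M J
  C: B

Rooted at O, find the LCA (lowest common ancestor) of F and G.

O

Path F→root: F O; path G→root: G M N J O.
First common node: O.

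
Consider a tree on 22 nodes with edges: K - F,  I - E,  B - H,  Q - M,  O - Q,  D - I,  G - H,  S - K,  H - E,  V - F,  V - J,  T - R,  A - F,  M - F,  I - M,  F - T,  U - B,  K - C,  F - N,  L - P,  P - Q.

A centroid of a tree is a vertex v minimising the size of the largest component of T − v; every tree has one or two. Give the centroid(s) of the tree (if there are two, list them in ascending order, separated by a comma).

If M is removed the pieces have sizes 10, 7, 4, all ≤ ⌊22/2⌋ = 11.
Every other node leaves some component of size > 11, so the centroid is unique.

M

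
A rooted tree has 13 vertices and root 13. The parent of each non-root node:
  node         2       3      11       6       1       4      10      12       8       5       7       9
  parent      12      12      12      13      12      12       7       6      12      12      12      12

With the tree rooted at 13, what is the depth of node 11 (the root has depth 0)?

3

Path from 13 to 11: 13 → 6 → 12 → 11, which has 3 edges.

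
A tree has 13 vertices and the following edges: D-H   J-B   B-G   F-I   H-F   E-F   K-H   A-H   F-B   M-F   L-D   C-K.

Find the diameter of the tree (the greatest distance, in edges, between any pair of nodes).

A longest path is J - B - F - H - K - C, with 5 edges.

5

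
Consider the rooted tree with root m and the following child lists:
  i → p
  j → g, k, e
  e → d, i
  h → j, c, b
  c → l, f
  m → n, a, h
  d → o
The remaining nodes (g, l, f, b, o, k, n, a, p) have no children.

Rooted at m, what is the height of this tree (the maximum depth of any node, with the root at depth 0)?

5

The longest root-to-leaf path is m-h-j-e-i-p (5 edges).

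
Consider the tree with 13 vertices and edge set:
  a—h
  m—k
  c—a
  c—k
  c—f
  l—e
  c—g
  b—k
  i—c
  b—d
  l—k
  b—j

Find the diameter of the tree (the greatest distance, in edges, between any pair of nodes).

5

A longest path is h - a - c - k - b - d, with 5 edges.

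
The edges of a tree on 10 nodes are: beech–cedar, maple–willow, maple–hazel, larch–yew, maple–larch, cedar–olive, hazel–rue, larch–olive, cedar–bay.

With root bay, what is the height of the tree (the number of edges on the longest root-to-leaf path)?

The longest root-to-leaf path is bay – cedar – olive – larch – maple – hazel – rue (6 edges).

6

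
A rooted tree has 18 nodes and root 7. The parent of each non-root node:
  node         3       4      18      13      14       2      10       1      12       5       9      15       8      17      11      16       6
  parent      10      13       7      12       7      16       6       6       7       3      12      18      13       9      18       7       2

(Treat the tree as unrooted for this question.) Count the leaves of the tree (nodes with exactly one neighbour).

8

The leaves are 1, 4, 5, 8, 11, 14, 15, 17.
That is 8 leaves.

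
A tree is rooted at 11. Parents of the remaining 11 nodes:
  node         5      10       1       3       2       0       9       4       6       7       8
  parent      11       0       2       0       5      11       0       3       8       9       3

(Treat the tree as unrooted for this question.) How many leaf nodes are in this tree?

5

Degree-1 nodes: 1, 4, 6, 7, 10 — 5 of them.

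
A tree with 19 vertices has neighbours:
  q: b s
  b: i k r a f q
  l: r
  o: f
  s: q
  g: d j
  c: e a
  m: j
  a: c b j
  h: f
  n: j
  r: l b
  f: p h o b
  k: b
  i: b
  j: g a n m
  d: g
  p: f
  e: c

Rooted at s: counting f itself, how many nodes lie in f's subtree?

4

The subtree rooted at f contains: f, o, p, h — 4 nodes.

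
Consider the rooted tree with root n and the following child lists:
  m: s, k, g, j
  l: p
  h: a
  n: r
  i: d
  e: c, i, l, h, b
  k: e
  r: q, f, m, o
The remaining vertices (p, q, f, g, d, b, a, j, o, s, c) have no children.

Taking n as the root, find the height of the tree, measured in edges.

6

a sits deepest: n – r – m – k – e – h – a — 6 edges from the root.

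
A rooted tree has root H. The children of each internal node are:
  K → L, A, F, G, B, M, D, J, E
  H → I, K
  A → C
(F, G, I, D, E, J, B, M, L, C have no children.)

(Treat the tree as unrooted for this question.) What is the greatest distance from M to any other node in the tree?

A farthest node from M is I (C also at distance 3).
The path M–K–H–I has 3 edges.

3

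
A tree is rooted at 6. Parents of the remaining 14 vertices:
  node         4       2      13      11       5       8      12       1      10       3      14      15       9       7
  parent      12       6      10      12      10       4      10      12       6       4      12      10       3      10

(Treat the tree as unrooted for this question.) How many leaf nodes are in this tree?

10

The leaves are 1, 2, 5, 7, 8, 9, 11, 13, 14, 15.
That is 10 leaves.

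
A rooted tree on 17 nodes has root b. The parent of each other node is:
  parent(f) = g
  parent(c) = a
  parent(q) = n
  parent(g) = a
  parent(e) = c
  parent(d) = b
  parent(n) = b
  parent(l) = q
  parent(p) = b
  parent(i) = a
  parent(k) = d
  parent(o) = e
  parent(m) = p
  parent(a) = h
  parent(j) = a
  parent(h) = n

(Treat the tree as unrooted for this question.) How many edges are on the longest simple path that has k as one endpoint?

8

Distances from k peak at 8, attained at o.
k – d – b – n – h – a – c – e – o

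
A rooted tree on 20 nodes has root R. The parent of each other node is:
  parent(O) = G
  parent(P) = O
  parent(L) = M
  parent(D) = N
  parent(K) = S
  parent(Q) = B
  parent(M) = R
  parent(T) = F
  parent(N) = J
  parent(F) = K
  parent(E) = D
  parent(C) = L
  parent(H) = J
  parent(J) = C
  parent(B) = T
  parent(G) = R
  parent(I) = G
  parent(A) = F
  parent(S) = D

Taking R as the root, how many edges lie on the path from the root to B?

Path from R to B: R – M – L – C – J – N – D – S – K – F – T – B, which has 11 edges.

11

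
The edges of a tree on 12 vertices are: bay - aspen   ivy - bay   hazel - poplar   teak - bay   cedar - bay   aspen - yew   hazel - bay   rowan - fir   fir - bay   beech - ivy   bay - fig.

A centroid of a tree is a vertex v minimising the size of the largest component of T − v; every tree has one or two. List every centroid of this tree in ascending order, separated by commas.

bay

If bay is removed the pieces have sizes 2, 2, 2, 2, 1, 1, 1, all ≤ ⌊12/2⌋ = 6.
Every other node leaves some component of size > 6, so the centroid is unique.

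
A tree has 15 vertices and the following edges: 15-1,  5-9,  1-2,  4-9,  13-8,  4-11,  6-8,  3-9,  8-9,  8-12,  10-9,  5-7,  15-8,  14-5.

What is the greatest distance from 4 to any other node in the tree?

5

The node farthest from 4 is 2, via 4-9-8-15-1-2 — 5 edges.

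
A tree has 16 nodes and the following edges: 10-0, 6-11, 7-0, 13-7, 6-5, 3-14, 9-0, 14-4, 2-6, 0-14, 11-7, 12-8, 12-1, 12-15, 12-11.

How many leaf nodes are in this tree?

The leaves are 1, 2, 3, 4, 5, 8, 9, 10, 13, 15.
That is 10 leaves.

10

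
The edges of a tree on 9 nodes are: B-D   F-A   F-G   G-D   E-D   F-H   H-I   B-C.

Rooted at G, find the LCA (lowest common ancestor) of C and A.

Path C→root: C B D G; path A→root: A F G.
First common node: G.

G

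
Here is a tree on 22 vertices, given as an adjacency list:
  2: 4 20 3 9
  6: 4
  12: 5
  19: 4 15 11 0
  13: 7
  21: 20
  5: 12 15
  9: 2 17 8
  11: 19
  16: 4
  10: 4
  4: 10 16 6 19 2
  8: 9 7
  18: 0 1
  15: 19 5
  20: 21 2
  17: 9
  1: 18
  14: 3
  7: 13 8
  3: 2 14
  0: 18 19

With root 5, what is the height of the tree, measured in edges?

The longest root-to-leaf path is 5-15-19-4-2-9-8-7-13 (8 edges).

8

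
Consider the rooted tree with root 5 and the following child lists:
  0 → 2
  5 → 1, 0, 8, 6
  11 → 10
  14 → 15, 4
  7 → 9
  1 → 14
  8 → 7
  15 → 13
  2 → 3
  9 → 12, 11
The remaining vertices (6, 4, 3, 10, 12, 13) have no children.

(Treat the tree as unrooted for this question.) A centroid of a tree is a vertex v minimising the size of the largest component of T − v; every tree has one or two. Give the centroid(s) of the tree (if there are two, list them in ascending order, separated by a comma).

5

Delete 5: the remaining components have sizes 6, 5, 3, 1. Max 6 ≤ 8, so 5 is a centroid.
No neighbour of 5 does as well, so 5 is the unique centroid.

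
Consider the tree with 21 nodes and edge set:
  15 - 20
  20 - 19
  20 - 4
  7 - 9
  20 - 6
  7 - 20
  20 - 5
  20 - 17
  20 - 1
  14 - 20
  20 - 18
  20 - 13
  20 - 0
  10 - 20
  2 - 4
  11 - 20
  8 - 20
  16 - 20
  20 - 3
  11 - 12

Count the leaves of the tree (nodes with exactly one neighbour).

17

Degree-1 nodes: 0, 1, 2, 3, 5, 6, 8, 9, 10, 12, 13, 14, 15, 16, 17, 18, 19 — 17 of them.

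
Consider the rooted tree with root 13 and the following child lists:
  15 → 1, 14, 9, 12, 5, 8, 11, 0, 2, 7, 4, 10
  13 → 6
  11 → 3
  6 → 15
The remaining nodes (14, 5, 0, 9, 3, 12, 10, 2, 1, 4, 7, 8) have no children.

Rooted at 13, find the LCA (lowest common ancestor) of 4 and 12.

Ancestors of 4 (toward the root): 4, 15, 6, 13.
Ancestors of 12: 12, 15, 6, 13.
The deepest node appearing in both lists is 15.

15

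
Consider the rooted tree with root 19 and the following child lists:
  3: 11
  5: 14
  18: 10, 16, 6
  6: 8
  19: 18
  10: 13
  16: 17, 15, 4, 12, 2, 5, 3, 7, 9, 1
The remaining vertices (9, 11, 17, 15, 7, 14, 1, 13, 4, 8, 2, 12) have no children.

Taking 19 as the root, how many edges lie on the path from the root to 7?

3

Climbing from 7 to the root: 7 → 16 → 18 → 19. That's 3 steps.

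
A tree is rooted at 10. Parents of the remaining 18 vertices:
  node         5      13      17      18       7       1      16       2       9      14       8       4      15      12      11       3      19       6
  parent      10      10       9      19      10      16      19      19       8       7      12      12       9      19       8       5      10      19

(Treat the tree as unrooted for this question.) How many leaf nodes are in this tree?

11

Exactly 11 nodes have a single neighbour: 1, 2, 3, 4, 6, 11, 13, 14, 15, 17, 18.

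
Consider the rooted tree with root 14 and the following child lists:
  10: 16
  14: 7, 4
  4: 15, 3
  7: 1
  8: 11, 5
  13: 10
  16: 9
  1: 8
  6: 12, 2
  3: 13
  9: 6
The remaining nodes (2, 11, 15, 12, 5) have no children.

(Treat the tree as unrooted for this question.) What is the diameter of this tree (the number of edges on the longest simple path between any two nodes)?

A longest path is 12 - 6 - 9 - 16 - 10 - 13 - 3 - 4 - 14 - 7 - 1 - 8 - 11, with 12 edges.

12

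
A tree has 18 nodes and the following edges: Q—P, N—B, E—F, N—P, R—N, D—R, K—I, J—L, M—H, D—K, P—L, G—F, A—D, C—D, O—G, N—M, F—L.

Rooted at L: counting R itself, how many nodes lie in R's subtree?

The subtree rooted at R contains: R, D, K, C, A, I — 6 nodes.

6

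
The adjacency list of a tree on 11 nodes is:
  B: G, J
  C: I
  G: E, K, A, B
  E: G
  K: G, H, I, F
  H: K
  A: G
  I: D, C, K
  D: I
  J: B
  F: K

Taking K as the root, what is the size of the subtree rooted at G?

5

G's subtree: {G, A, B, E, J}, size 5.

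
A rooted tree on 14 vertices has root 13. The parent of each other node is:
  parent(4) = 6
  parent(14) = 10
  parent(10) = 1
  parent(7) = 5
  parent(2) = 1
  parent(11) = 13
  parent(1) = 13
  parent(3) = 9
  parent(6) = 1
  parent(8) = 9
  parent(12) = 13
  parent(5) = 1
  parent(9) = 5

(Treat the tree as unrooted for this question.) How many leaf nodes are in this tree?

8

The leaves are 2, 3, 4, 7, 8, 11, 12, 14.
That is 8 leaves.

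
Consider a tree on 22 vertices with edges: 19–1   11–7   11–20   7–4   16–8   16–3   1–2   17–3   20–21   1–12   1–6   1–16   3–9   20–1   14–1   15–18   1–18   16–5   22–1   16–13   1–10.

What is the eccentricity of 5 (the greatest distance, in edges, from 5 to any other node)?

The node farthest from 5 is 4, via 5 – 16 – 1 – 20 – 11 – 7 – 4 — 6 edges.

6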